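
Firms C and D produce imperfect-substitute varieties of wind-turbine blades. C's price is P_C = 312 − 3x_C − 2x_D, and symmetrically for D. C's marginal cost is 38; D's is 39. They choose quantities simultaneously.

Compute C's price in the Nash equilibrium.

Firm C's profit: π = x_C(312 − 3x_C − 2x_D) − 38x_C.
∂π/∂x_C = 274 − 6x_C − 2x_D = 0 ⇒ x_C = 137/3 − (1/3)x_D.
Similarly x_D = 45.5 − (1/3)x_C.
Substituting the second reaction function into the first: x_C = 137/3 − (1/3)(45.5 − (1/3)x_C), which gives (8/9)x_C = 30.5 ⇒ x_C = 34.3125.
Then x_D = 45.5 − (1/3)·34.3125 = 34.0625.
P_C = 312 − 3·34.3125 − 2·34.0625 = 140.9375.

140.9375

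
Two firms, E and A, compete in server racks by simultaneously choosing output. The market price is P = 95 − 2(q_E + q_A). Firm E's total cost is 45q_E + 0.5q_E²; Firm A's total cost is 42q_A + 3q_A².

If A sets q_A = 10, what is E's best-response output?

6

Firm E's profit: π = q_E(95 − 2(q_E + q_A)) − 45q_E − 0.5q_E².
∂π/∂q_E = 50 − 5q_E − 2q_A = 0, so q_E = 10 − 0.4q_A.
At q_A = 10: q_E = 10 − 0.4·10 = 6.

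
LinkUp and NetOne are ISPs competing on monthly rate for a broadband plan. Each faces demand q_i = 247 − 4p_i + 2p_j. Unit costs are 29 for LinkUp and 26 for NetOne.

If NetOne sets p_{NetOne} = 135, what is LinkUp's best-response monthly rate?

79.125

LinkUp's profit: π = (p_{LinkUp} − 29)(247 − 4p_{LinkUp} + 2p_{NetOne}).
∂π/∂p_{LinkUp} = 363 − 8p_{LinkUp} + 2p_{NetOne} = 0 ⇒ p_{LinkUp} = 45.375 + 0.25p_{NetOne}.
At p_{NetOne} = 135: p_{LinkUp} = 45.375 + 0.25·135 = 79.125.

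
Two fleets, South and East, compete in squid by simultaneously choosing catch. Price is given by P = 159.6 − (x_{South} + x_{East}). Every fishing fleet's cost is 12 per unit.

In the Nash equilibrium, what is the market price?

Fishing fleet South's profit: π = x_{South}(159.6 − (x_{South} + x_{East})) − 12x_{South}.
∂π/∂x_{South} = 147.6 − 2x_{South} − x_{East} = 0, so x_{South} = 73.8 − 0.5x_{East}.
Setting x_{South} = x_{East} in the reaction function: x_{South} = 73.8 − 0.5x_{South}, so x_{South} = 73.8 / 1.5 = 49.2.
Equilibrium price: P = 159.6 − 98.4 = 61.2.

61.2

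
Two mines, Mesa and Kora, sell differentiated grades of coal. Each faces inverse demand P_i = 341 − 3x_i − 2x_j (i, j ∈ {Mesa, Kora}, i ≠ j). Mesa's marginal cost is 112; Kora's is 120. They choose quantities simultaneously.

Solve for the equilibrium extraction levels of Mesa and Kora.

29.125, 27.125

Mine Mesa's profit: π = x_{Mesa}(341 − 3x_{Mesa} − 2x_{Kora}) − 112x_{Mesa}.
∂π/∂x_{Mesa} = 229 − 6x_{Mesa} − 2x_{Kora} = 0 ⇒ x_{Mesa} = 229/6 − (1/3)x_{Kora}.
Similarly x_{Kora} = 221/6 − (1/3)x_{Mesa}.
Substituting the second reaction function into the first: x_{Mesa} = 229/6 − (1/3)(221/6 − (1/3)x_{Mesa}), which gives (8/9)x_{Mesa} = 233/9 ⇒ x_{Mesa} = 29.125.
Then x_{Kora} = 221/6 − (1/3)·29.125 = 27.125.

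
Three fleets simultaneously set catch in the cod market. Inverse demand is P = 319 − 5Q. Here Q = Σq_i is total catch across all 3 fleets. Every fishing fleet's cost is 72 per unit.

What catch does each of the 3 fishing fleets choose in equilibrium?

A representative fishing fleet's profit is π_i = q_i(319 − 5Q) − 72q_i, with Q = q_i + Σ_{j≠i} q_j.
First-order condition: 247 − 10q_i − 5Σ_{j≠i} q_j = 0.
In a symmetric equilibrium every fishing fleet chooses the same q, so Σ_{j≠i} q_j = 2q. The condition becomes 247 − 20q = 0, giving q = 247/20 = 12.35.

12.35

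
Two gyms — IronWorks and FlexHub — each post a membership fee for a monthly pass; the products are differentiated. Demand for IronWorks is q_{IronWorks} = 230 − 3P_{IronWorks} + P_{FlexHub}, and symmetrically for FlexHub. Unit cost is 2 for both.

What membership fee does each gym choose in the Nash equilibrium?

47.2

IronWorks's profit: π = (P_{IronWorks} − 2)(230 − 3P_{IronWorks} + P_{FlexHub}).
∂π/∂P_{IronWorks} = 236 − 6P_{IronWorks} + P_{FlexHub} = 0 ⇒ P_{IronWorks} = 118/3 + (1/6)P_{FlexHub}.
Setting P_{IronWorks} = P_{FlexHub} in the reaction function: P_{IronWorks} = 118/3 + (1/6)P_{IronWorks}, so P_{IronWorks} = (118/3) / (5/6) = 47.2.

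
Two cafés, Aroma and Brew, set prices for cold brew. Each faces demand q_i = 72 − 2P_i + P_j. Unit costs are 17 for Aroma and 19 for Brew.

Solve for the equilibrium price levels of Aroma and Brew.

35.6, 36.4

Aroma's profit: π = (P_{Aroma} − 17)(72 − 2P_{Aroma} + P_{Brew}).
∂π/∂P_{Aroma} = 106 − 4P_{Aroma} + P_{Brew} = 0 ⇒ P_{Aroma} = 26.5 + 0.25P_{Brew}.
Similarly P_{Brew} = 27.5 + 0.25P_{Aroma}.
Solving the two reaction functions simultaneously: (1 − (0.25)(0.25))P_{Aroma} = 26.5 + 0.25·27.5, so 0.9375P_{Aroma} = 33.375 and P_{Aroma} = 35.6.
Then P_{Brew} = 27.5 + 0.25·35.6 = 36.4.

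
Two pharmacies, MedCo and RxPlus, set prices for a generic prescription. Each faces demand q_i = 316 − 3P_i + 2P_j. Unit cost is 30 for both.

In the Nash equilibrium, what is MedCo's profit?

15336.75

MedCo's profit: π = (P_{MedCo} − 30)(316 − 3P_{MedCo} + 2P_{RxPlus}).
∂π/∂P_{MedCo} = 406 − 6P_{MedCo} + 2P_{RxPlus} = 0 ⇒ P_{MedCo} = 203/3 + (1/3)P_{RxPlus}.
Setting P_{MedCo} = P_{RxPlus} in the reaction function: P_{MedCo} = 203/3 + (1/3)P_{MedCo}, so P_{MedCo} = (203/3) / (2/3) = 101.5.
q_{MedCo} = 316 − 3·101.5 + 2·101.5 = 214.5.
Profit = (101.5 − 30)·214.5 = 15336.75.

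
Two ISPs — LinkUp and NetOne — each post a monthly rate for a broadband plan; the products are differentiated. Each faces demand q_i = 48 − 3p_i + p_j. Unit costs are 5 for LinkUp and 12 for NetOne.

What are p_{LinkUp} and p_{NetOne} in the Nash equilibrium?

LinkUp's profit: π = (p_{LinkUp} − 5)(48 − 3p_{LinkUp} + p_{NetOne}).
∂π/∂p_{LinkUp} = 63 − 6p_{LinkUp} + p_{NetOne} = 0 ⇒ p_{LinkUp} = 10.5 + (1/6)p_{NetOne}.
Similarly p_{NetOne} = 14 + (1/6)p_{LinkUp}.
Substituting the second reaction function into the first: p_{LinkUp} = 10.5 + (1/6)(14 + (1/6)p_{LinkUp}), which gives (35/36)p_{LinkUp} = 77/6 ⇒ p_{LinkUp} = 13.2.
Then p_{NetOne} = 14 + (1/6)·13.2 = 16.2.

13.2, 16.2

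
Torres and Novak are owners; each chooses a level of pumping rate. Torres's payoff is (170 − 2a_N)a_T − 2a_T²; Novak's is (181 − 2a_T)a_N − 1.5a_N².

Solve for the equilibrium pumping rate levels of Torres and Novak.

Expanding Torres's payoff: 170a_T − 2a_Na_T − 2a_T².
∂π/∂a_T = 170 − 2a_N − 4a_T = 0, so a_T = 42.5 − 0.5a_N.
Likewise for Novak: a_N = 181/3 − (2/3)a_T.
Solving the two reaction functions simultaneously: (1 − (−0.5)(−2/3))a_T = 42.5 − 0.5·(181/3), so (2/3)a_T = 37/3 and a_T = 18.5.
Then a_N = 181/3 − (2/3)·18.5 = 48.

18.5, 48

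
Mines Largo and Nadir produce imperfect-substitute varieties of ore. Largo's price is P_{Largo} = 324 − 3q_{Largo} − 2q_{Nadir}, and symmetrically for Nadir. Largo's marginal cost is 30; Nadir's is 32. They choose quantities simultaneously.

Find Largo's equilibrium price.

Mine Largo's profit: π = q_{Largo}(324 − 3q_{Largo} − 2q_{Nadir}) − 30q_{Largo}.
∂π/∂q_{Largo} = 294 − 6q_{Largo} − 2q_{Nadir} = 0 ⇒ q_{Largo} = 49 − (1/3)q_{Nadir}.
Similarly q_{Nadir} = 146/3 − (1/3)q_{Largo}.
Solving the two reaction functions simultaneously: (1 − (−1/3)(−1/3))q_{Largo} = 49 − (1/3)·(146/3), so (8/9)q_{Largo} = 295/9 and q_{Largo} = 36.875.
Then q_{Nadir} = 146/3 − (1/3)·36.875 = 36.375.
P_{Largo} = 324 − 3·36.875 − 2·36.375 = 140.625.

140.625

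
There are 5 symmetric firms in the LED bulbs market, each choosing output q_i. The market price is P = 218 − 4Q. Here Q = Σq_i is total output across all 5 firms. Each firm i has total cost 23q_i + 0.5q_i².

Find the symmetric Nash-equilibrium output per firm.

A representative firm's profit is π_i = q_i(218 − 4Q) − 23q_i − 0.5q_i², with Q = q_i + Σ_{j≠i} q_j.
First-order condition: 195 − 9q_i − 4Σ_{j≠i} q_j = 0.
In a symmetric equilibrium every firm chooses the same q, so Σ_{j≠i} q_j = 4q. The condition becomes 195 − 25q = 0, giving q = 195/25 = 7.8.

7.8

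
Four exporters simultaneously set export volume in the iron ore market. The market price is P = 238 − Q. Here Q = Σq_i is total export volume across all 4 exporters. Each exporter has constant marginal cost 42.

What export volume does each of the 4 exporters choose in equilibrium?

A representative exporter's profit is π_i = q_i(238 − Q) − 42q_i, with Q = q_i + Σ_{j≠i} q_j.
First-order condition: 196 − 2q_i − Σ_{j≠i} q_j = 0.
With identical exporters, set every q_j = q: then 196 − 2q − 3q = 0, i.e. q = 196/5 = 39.2.

39.2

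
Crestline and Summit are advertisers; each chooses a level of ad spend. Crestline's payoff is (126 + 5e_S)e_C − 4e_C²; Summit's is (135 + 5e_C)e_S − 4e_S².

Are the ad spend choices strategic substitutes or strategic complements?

strategic complements

Expanding Crestline's payoff: 126e_C + 5e_Se_C − 4e_C².
∂π/∂e_C = 126 + 5e_S − 8e_C = 0, so e_C = 15.75 + 0.625e_S.
The best-response slope de_C/de_S = 0.625 > 0: the reaction function is upward-sloping, so the choices are strategic complements.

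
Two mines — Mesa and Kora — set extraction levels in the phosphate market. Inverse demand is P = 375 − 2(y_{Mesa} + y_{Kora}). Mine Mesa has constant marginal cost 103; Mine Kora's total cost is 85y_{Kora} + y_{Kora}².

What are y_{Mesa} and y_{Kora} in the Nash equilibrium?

Mine Mesa's profit: π = y_{Mesa}(375 − 2(y_{Mesa} + y_{Kora})) − 103y_{Mesa}.
∂π/∂y_{Mesa} = 272 − 4y_{Mesa} − 2y_{Kora} = 0, so y_{Mesa} = 68 − 0.5y_{Kora}.
For Kora: ∂π/∂y_{Kora} = 290 − 6y_{Kora} − 2y_{Mesa} = 0 ⇒ y_{Kora} = 145/3 − (1/3)y_{Mesa}.
Solving the two reaction functions simultaneously: (1 − (−0.5)(−1/3))y_{Mesa} = 68 − 0.5·(145/3), so (5/6)y_{Mesa} = 263/6 and y_{Mesa} = 52.6.
Then y_{Kora} = 145/3 − (1/3)·52.6 = 30.8.

52.6, 30.8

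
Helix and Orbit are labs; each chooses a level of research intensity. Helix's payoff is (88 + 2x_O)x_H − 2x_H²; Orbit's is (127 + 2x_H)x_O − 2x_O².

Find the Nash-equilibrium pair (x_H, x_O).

50.5, 57

Expanding Helix's payoff: 88x_H + 2x_Ox_H − 2x_H².
∂π/∂x_H = 88 + 2x_O − 4x_H = 0, so x_H = 22 + 0.5x_O.
Likewise for Orbit: x_O = 31.75 + 0.5x_H.
Solving the two reaction functions simultaneously: (1 − (0.5)(0.5))x_H = 22 + 0.5·31.75, so 0.75x_H = 37.875 and x_H = 50.5.
Then x_O = 31.75 + 0.5·50.5 = 57.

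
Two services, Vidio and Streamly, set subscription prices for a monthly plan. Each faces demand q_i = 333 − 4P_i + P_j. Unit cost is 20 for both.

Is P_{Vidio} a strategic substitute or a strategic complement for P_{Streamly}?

strategic complements

Vidio's profit: π = (P_{Vidio} − 20)(333 − 4P_{Vidio} + P_{Streamly}).
∂π/∂P_{Vidio} = 413 − 8P_{Vidio} + P_{Streamly} = 0 ⇒ P_{Vidio} = 51.625 + 0.125P_{Streamly}.
The best-response slope dP_{Vidio}/dP_{Streamly} = 0.125 > 0: the reaction function is upward-sloping, so the choices are strategic complements.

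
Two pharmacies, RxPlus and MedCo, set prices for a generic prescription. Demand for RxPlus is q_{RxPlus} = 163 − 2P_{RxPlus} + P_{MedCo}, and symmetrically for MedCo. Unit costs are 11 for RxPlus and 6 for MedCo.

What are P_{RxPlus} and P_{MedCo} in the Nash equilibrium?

61, 59

RxPlus's profit: π = (P_{RxPlus} − 11)(163 − 2P_{RxPlus} + P_{MedCo}).
∂π/∂P_{RxPlus} = 185 − 4P_{RxPlus} + P_{MedCo} = 0 ⇒ P_{RxPlus} = 46.25 + 0.25P_{MedCo}.
Similarly P_{MedCo} = 43.75 + 0.25P_{RxPlus}.
Plugging P_{MedCo} into RxPlus's best response: P_{RxPlus} = 46.25 + 0.25(43.75 + 0.25P_{RxPlus}) ⇒ 0.9375P_{RxPlus} = 57.1875, so P_{RxPlus} = 61.
Then P_{MedCo} = 43.75 + 0.25·61 = 59.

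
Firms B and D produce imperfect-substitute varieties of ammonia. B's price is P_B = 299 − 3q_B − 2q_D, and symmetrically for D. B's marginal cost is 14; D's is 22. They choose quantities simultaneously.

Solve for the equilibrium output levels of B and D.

Firm B's profit: π = q_B(299 − 3q_B − 2q_D) − 14q_B.
∂π/∂q_B = 285 − 6q_B − 2q_D = 0 ⇒ q_B = 47.5 − (1/3)q_D.
Similarly q_D = 277/6 − (1/3)q_B.
Plugging q_D into B's best response: q_B = 47.5 − (1/3)(277/6 − (1/3)q_B) ⇒ (8/9)q_B = 289/9, so q_B = 36.125.
Then q_D = 277/6 − (1/3)·36.125 = 34.125.

36.125, 34.125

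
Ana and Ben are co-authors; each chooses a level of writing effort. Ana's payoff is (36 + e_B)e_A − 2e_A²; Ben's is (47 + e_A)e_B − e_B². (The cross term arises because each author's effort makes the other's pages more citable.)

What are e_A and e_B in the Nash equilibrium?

Expanding Ana's payoff: 36e_A + e_Be_A − 2e_A².
∂π/∂e_A = 36 + e_B − 4e_A = 0, so e_A = 9 + 0.25e_B.
Likewise for Ben: e_B = 23.5 + 0.5e_A.
Plugging e_B into Ana's best response: e_A = 9 + 0.25(23.5 + 0.5e_A) ⇒ 0.875e_A = 14.875, so e_A = 17.
Then e_B = 23.5 + 0.5·17 = 32.

17, 32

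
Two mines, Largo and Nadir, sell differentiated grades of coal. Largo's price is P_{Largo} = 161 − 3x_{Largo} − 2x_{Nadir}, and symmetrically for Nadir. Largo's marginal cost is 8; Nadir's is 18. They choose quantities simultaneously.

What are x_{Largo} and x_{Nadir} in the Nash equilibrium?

Mine Largo's profit: π = x_{Largo}(161 − 3x_{Largo} − 2x_{Nadir}) − 8x_{Largo}.
∂π/∂x_{Largo} = 153 − 6x_{Largo} − 2x_{Nadir} = 0 ⇒ x_{Largo} = 25.5 − (1/3)x_{Nadir}.
Similarly x_{Nadir} = 143/6 − (1/3)x_{Largo}.
Substituting the second reaction function into the first: x_{Largo} = 25.5 − (1/3)(143/6 − (1/3)x_{Largo}), which gives (8/9)x_{Largo} = 158/9 ⇒ x_{Largo} = 19.75.
Then x_{Nadir} = 143/6 − (1/3)·19.75 = 17.25.

19.75, 17.25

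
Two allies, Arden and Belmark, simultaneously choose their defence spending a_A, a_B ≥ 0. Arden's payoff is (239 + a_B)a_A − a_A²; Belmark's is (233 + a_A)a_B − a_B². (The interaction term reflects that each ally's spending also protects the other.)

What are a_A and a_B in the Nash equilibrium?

237, 235

Expanding Arden's payoff: 239a_A + a_Ba_A − a_A².
∂π/∂a_A = 239 + a_B − 2a_A = 0, so a_A = 119.5 + 0.5a_B.
Likewise for Belmark: a_B = 116.5 + 0.5a_A.
Substituting the second reaction function into the first: a_A = 119.5 + 0.5(116.5 + 0.5a_A), which gives 0.75a_A = 177.75 ⇒ a_A = 237.
Then a_B = 116.5 + 0.5·237 = 235.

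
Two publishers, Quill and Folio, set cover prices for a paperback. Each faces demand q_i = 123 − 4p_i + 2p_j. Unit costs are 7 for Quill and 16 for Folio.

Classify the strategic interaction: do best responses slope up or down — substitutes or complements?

Quill's profit: π = (p_{Quill} − 7)(123 − 4p_{Quill} + 2p_{Folio}).
∂π/∂p_{Quill} = 151 − 8p_{Quill} + 2p_{Folio} = 0 ⇒ p_{Quill} = 18.875 + 0.25p_{Folio}.
The best-response slope dp_{Quill}/dp_{Folio} = 0.25 > 0: the reaction function is upward-sloping, so the choices are strategic complements.

strategic complements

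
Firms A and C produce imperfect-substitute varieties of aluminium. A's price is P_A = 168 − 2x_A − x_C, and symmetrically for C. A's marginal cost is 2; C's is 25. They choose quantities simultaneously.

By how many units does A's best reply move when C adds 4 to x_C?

Firm A's profit: π = x_A(168 − 2x_A − x_C) − 2x_A.
∂π/∂x_A = 166 − 4x_A − x_C = 0 ⇒ x_A = 41.5 − 0.25x_C.
The reaction-function slope is −0.25, so a 4-unit rise in x_C moves x_A by −0.25 × 4 = −1. A's best response falls — the actions are strategic substitutes.

-1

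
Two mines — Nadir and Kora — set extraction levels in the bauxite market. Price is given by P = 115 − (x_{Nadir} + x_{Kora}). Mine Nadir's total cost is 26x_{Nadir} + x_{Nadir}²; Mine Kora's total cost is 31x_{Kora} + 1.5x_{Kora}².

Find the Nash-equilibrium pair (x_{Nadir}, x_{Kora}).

19, 13

Mine Nadir's profit: π = x_{Nadir}(115 − (x_{Nadir} + x_{Kora})) − 26x_{Nadir} − x_{Nadir}².
∂π/∂x_{Nadir} = 89 − 4x_{Nadir} − x_{Kora} = 0, so x_{Nadir} = 22.25 − 0.25x_{Kora}.
For Kora: ∂π/∂x_{Kora} = 84 − 5x_{Kora} − x_{Nadir} = 0 ⇒ x_{Kora} = 16.8 − 0.2x_{Nadir}.
Solving the two reaction functions simultaneously: (1 − (−0.25)(−0.2))x_{Nadir} = 22.25 − 0.25·16.8, so 0.95x_{Nadir} = 18.05 and x_{Nadir} = 19.
Then x_{Kora} = 16.8 − 0.2·19 = 13.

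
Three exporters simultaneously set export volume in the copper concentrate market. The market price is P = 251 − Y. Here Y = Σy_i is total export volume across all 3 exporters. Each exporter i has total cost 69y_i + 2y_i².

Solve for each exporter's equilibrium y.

22.75

A representative exporter's profit is π_i = y_i(251 − Y) − 69y_i − 2y_i², with Y = y_i + Σ_{j≠i} y_j.
First-order condition: 182 − 6y_i − Σ_{j≠i} y_j = 0.
In a symmetric equilibrium every exporter chooses the same y, so Σ_{j≠i} y_j = 2y. The condition becomes 182 − 8y = 0, giving y = 182/8 = 22.75.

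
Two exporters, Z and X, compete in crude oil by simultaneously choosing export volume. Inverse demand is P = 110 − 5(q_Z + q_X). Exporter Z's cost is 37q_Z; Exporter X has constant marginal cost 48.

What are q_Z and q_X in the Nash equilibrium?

Exporter Z's profit: π = q_Z(110 − 5(q_Z + q_X)) − 37q_Z.
∂π/∂q_Z = 73 − 10q_Z − 5q_X = 0, so q_Z = 7.3 − 0.5q_X.
By the same steps for X: q_X = 6.2 − 0.5q_Z.
Solving the two reaction functions simultaneously: (1 − (−0.5)(−0.5))q_Z = 7.3 − 0.5·6.2, so 0.75q_Z = 4.2 and q_Z = 5.6.
Then q_X = 6.2 − 0.5·5.6 = 3.4.

5.6, 3.4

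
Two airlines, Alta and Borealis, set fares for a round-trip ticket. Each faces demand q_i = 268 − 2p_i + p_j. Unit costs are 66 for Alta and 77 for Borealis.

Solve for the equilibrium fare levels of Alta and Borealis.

134.8, 139.2

Alta's profit: π = (p_{Alta} − 66)(268 − 2p_{Alta} + p_{Borealis}).
∂π/∂p_{Alta} = 400 − 4p_{Alta} + p_{Borealis} = 0 ⇒ p_{Alta} = 100 + 0.25p_{Borealis}.
Similarly p_{Borealis} = 105.5 + 0.25p_{Alta}.
Plugging p_{Borealis} into Alta's best response: p_{Alta} = 100 + 0.25(105.5 + 0.25p_{Alta}) ⇒ 0.9375p_{Alta} = 126.375, so p_{Alta} = 134.8.
Then p_{Borealis} = 105.5 + 0.25·134.8 = 139.2.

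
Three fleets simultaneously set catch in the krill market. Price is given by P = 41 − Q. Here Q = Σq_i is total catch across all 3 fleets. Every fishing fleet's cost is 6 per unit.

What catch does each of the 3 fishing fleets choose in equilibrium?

A representative fishing fleet's profit is π_i = q_i(41 − Q) − 6q_i, with Q = q_i + Σ_{j≠i} q_j.
First-order condition: 35 − 2q_i − Σ_{j≠i} q_j = 0.
Imposing symmetry (q_j = q for all j) turns Σ_{j≠i} q_j into 2q, so 35 = 4q and q = 8.75.

8.75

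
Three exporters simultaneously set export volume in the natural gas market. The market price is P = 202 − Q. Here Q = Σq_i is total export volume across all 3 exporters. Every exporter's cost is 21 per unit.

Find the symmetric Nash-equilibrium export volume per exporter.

A representative exporter's profit is π_i = q_i(202 − Q) − 21q_i, with Q = q_i + Σ_{j≠i} q_j.
First-order condition: 181 − 2q_i − Σ_{j≠i} q_j = 0.
Imposing symmetry (q_j = q for all j) turns Σ_{j≠i} q_j into 2q, so 181 = 4q and q = 45.25.

45.25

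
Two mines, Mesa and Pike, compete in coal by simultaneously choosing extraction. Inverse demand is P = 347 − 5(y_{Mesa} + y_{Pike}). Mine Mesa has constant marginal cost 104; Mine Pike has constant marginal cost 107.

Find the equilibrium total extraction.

Mine Mesa's profit: π = y_{Mesa}(347 − 5(y_{Mesa} + y_{Pike})) − 104y_{Mesa}.
∂π/∂y_{Mesa} = 243 − 10y_{Mesa} − 5y_{Pike} = 0, so y_{Mesa} = 24.3 − 0.5y_{Pike}.
By the same steps for Pike: y_{Pike} = 24 − 0.5y_{Mesa}.
Substituting the second reaction function into the first: y_{Mesa} = 24.3 − 0.5(24 − 0.5y_{Mesa}), which gives 0.75y_{Mesa} = 12.3 ⇒ y_{Mesa} = 16.4.
Then y_{Pike} = 24 − 0.5·16.4 = 15.8.
Total extraction: 16.4 + 15.8 = 32.2.

32.2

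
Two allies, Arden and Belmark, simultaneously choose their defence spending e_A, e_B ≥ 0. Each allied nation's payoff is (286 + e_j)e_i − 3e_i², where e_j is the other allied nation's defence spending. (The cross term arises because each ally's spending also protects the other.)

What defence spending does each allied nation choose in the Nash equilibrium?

Arden's payoff is (286 + e_B)e_A − 3e_A².
∂π/∂e_A = 286 + e_B − 6e_A = 0, so e_A = 143/3 + (1/6)e_B.
Setting e_A = e_B in the reaction function: e_A = 143/3 + (1/6)e_A, so e_A = (143/3) / (5/6) = 57.2.

57.2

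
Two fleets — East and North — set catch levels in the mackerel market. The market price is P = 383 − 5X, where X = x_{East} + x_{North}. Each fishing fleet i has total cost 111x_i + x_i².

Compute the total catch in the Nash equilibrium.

32

Fishing fleet East's profit: π = x_{East}(383 − 5(x_{East} + x_{North})) − 111x_{East} − x_{East}².
∂π/∂x_{East} = 272 − 12x_{East} − 5x_{North} = 0, so x_{East} = 68/3 − (5/12)x_{North}.
By symmetry x_{North} = x_{East}; substituting into the reaction function, (17/12)x_{East} = 68/3 and x_{East} = 16.
Total catch: 16 + 16 = 32.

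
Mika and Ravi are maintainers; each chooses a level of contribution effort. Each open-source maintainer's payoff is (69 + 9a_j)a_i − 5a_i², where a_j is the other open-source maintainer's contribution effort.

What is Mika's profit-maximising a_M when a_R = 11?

Mika's payoff is (69 + 9a_R)a_M − 5a_M².
∂π/∂a_M = 69 + 9a_R − 10a_M = 0, so a_M = 6.9 + 0.9a_R.
At a_R = 11: a_M = 6.9 + 0.9·11 = 16.8.

16.8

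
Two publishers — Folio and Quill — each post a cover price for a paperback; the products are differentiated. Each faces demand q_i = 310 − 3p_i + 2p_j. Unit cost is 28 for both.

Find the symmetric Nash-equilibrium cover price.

98.5

Folio's profit: π = (p_{Folio} − 28)(310 − 3p_{Folio} + 2p_{Quill}).
∂π/∂p_{Folio} = 394 − 6p_{Folio} + 2p_{Quill} = 0 ⇒ p_{Folio} = 197/3 + (1/3)p_{Quill}.
Setting p_{Folio} = p_{Quill} in the reaction function: p_{Folio} = 197/3 + (1/3)p_{Folio}, so p_{Folio} = (197/3) / (2/3) = 98.5.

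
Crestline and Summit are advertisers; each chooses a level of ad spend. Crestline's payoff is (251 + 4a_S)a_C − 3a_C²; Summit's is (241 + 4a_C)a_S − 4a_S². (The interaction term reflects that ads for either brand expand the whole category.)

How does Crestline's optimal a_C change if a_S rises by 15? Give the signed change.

10

Expanding Crestline's payoff: 251a_C + 4a_Sa_C − 3a_C².
∂π/∂a_C = 251 + 4a_S − 6a_C = 0, so a_C = 251/6 + (2/3)a_S.
The reaction-function slope is 2/3, so a 15-unit rise in a_S moves a_C by 2/3 × 15 = 10. Crestline's best response rises — the actions are strategic complements.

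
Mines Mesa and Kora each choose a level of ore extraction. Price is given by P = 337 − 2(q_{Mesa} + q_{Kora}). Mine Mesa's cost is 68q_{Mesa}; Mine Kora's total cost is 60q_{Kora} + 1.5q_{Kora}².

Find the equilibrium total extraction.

79.125

Mine Mesa's profit: π = q_{Mesa}(337 − 2(q_{Mesa} + q_{Kora})) − 68q_{Mesa}.
∂π/∂q_{Mesa} = 269 − 4q_{Mesa} − 2q_{Kora} = 0, so q_{Mesa} = 67.25 − 0.5q_{Kora}.
For Kora: ∂π/∂q_{Kora} = 277 − 7q_{Kora} − 2q_{Mesa} = 0 ⇒ q_{Kora} = 277/7 − (2/7)q_{Mesa}.
Substituting the second reaction function into the first: q_{Mesa} = 67.25 − 0.5(277/7 − (2/7)q_{Mesa}), which gives (6/7)q_{Mesa} = 1329/28 ⇒ q_{Mesa} = 55.375.
Then q_{Kora} = 277/7 − (2/7)·55.375 = 23.75.
Total extraction: 55.375 + 23.75 = 79.125.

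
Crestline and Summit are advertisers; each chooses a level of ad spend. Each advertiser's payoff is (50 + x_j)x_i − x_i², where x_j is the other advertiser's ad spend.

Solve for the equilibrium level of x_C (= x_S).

50

Crestline's payoff is (50 + x_S)x_C − x_C².
∂π/∂x_C = 50 + x_S − 2x_C = 0, so x_C = 25 + 0.5x_S.
The game is symmetric, so in equilibrium x_S = x_C: the reaction function gives 0.5x_C = 25, hence x_C = 50.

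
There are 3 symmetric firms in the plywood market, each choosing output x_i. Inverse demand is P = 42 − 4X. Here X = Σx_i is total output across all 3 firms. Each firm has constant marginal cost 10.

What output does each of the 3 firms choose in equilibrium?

2

A representative firm's profit is π_i = x_i(42 − 4X) − 10x_i, with X = x_i + Σ_{j≠i} x_j.
First-order condition: 32 − 8x_i − 4Σ_{j≠i} x_j = 0.
Imposing symmetry (x_j = x for all j) turns Σ_{j≠i} x_j into 2x, so 32 = 16x and x = 2.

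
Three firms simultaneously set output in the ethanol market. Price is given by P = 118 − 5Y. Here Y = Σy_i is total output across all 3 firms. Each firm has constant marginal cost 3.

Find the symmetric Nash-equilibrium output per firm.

5.75

A representative firm's profit is π_i = y_i(118 − 5Y) − 3y_i, with Y = y_i + Σ_{j≠i} y_j.
First-order condition: 115 − 10y_i − 5Σ_{j≠i} y_j = 0.
In a symmetric equilibrium every firm chooses the same y, so Σ_{j≠i} y_j = 2y. The condition becomes 115 − 20y = 0, giving y = 115/20 = 5.75.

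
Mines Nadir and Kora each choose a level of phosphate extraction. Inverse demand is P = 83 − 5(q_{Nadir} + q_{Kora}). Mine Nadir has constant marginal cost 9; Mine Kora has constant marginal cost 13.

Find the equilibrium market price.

Mine Nadir's profit: π = q_{Nadir}(83 − 5(q_{Nadir} + q_{Kora})) − 9q_{Nadir}.
∂π/∂q_{Nadir} = 74 − 10q_{Nadir} − 5q_{Kora} = 0, so q_{Nadir} = 7.4 − 0.5q_{Kora}.
By the same steps for Kora: q_{Kora} = 7 − 0.5q_{Nadir}.
Solving the two reaction functions simultaneously: (1 − (−0.5)(−0.5))q_{Nadir} = 7.4 − 0.5·7, so 0.75q_{Nadir} = 3.9 and q_{Nadir} = 5.2.
Then q_{Kora} = 7 − 0.5·5.2 = 4.4.
Equilibrium price: P = 83 − 5·9.6 = 35.

35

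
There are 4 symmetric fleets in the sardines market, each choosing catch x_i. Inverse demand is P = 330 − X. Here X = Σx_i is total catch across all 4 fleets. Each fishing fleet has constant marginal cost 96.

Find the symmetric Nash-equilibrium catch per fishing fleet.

46.8

A representative fishing fleet's profit is π_i = x_i(330 − X) − 96x_i, with X = x_i + Σ_{j≠i} x_j.
First-order condition: 234 − 2x_i − Σ_{j≠i} x_j = 0.
In a symmetric equilibrium every fishing fleet chooses the same x, so Σ_{j≠i} x_j = 3x. The condition becomes 234 − 5x = 0, giving x = 234/5 = 46.8.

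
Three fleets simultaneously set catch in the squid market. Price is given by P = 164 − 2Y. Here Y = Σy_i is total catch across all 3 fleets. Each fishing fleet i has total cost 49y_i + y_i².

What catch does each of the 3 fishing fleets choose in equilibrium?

11.5

A representative fishing fleet's profit is π_i = y_i(164 − 2Y) − 49y_i − y_i², with Y = y_i + Σ_{j≠i} y_j.
First-order condition: 115 − 6y_i − 2Σ_{j≠i} y_j = 0.
With identical fishing fleets, set every y_j = y: then 115 − 6y − 4y = 0, i.e. y = 115/10 = 11.5.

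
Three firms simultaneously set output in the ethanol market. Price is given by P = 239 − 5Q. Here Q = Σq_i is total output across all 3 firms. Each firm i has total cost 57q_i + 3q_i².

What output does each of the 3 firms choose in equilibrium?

7

A representative firm's profit is π_i = q_i(239 − 5Q) − 57q_i − 3q_i², with Q = q_i + Σ_{j≠i} q_j.
First-order condition: 182 − 16q_i − 5Σ_{j≠i} q_j = 0.
In a symmetric equilibrium every firm chooses the same q, so Σ_{j≠i} q_j = 2q. The condition becomes 182 − 26q = 0, giving q = 182/26 = 7.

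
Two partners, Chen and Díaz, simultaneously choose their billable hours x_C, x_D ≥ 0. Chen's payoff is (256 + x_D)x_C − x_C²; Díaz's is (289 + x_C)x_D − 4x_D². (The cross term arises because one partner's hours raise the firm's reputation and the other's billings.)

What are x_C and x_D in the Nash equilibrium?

155.8, 55.6

Expanding Chen's payoff: 256x_C + x_Dx_C − x_C².
∂π/∂x_C = 256 + x_D − 2x_C = 0, so x_C = 128 + 0.5x_D.
Likewise for Díaz: x_D = 36.125 + 0.125x_C.
Substituting the second reaction function into the first: x_C = 128 + 0.5(36.125 + 0.125x_C), which gives 0.9375x_C = 146.0625 ⇒ x_C = 155.8.
Then x_D = 36.125 + 0.125·155.8 = 55.6.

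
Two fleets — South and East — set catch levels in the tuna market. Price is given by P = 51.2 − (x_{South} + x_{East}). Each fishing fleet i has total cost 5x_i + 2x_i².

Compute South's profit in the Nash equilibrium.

Fishing fleet South's profit: π = x_{South}(51.2 − (x_{South} + x_{East})) − 5x_{South} − 2x_{South}².
∂π/∂x_{South} = 46.2 − 6x_{South} − x_{East} = 0, so x_{South} = 7.7 − (1/6)x_{East}.
Setting x_{South} = x_{East} in the reaction function: x_{South} = 7.7 − (1/6)x_{South}, so x_{South} = 7.7 / (7/6) = 6.6.
Price P = 51.2 − 13.2 = 38.
South's profit: (38 − 5)·6.6 − 2(6.6)² = 130.68.

130.68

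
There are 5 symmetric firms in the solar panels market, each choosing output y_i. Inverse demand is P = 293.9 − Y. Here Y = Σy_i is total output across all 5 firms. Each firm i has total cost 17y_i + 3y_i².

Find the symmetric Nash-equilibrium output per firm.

23.075

A representative firm's profit is π_i = y_i(293.9 − Y) − 17y_i − 3y_i², with Y = y_i + Σ_{j≠i} y_j.
First-order condition: 276.9 − 8y_i − Σ_{j≠i} y_j = 0.
Imposing symmetry (y_j = y for all j) turns Σ_{j≠i} y_j into 4y, so 276.9 = 12y and y = 23.075.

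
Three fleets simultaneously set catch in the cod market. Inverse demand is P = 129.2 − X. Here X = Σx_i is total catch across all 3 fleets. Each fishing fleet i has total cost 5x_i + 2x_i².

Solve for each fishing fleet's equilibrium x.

A representative fishing fleet's profit is π_i = x_i(129.2 − X) − 5x_i − 2x_i², with X = x_i + Σ_{j≠i} x_j.
First-order condition: 124.2 − 6x_i − Σ_{j≠i} x_j = 0.
Imposing symmetry (x_j = x for all j) turns Σ_{j≠i} x_j into 2x, so 124.2 = 8x and x = 15.525.

15.525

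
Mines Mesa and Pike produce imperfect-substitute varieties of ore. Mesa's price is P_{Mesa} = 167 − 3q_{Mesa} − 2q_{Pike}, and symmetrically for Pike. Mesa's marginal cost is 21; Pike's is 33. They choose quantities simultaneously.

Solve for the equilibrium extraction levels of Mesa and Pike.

19, 16

Mine Mesa's profit: π = q_{Mesa}(167 − 3q_{Mesa} − 2q_{Pike}) − 21q_{Mesa}.
∂π/∂q_{Mesa} = 146 − 6q_{Mesa} − 2q_{Pike} = 0 ⇒ q_{Mesa} = 73/3 − (1/3)q_{Pike}.
Similarly q_{Pike} = 67/3 − (1/3)q_{Mesa}.
Plugging q_{Pike} into Mesa's best response: q_{Mesa} = 73/3 − (1/3)(67/3 − (1/3)q_{Mesa}) ⇒ (8/9)q_{Mesa} = 152/9, so q_{Mesa} = 19.
Then q_{Pike} = 67/3 − (1/3)·19 = 16.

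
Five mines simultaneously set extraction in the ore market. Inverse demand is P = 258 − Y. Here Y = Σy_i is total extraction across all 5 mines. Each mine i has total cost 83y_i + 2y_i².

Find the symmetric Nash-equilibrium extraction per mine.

17.5

A representative mine's profit is π_i = y_i(258 − Y) − 83y_i − 2y_i², with Y = y_i + Σ_{j≠i} y_j.
First-order condition: 175 − 6y_i − Σ_{j≠i} y_j = 0.
With identical mines, set every y_j = y: then 175 − 6y − 4y = 0, i.e. y = 175/10 = 17.5.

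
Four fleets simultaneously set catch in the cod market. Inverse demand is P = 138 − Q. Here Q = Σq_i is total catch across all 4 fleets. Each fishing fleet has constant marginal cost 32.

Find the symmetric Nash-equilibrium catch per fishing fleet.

A representative fishing fleet's profit is π_i = q_i(138 − Q) − 32q_i, with Q = q_i + Σ_{j≠i} q_j.
First-order condition: 106 − 2q_i − Σ_{j≠i} q_j = 0.
Imposing symmetry (q_j = q for all j) turns Σ_{j≠i} q_j into 3q, so 106 = 5q and q = 21.2.

21.2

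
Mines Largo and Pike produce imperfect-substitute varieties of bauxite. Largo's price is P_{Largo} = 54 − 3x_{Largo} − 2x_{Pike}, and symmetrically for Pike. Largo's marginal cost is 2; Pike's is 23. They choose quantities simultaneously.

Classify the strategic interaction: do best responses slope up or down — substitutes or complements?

strategic substitutes

Mine Largo's profit: π = x_{Largo}(54 − 3x_{Largo} − 2x_{Pike}) − 2x_{Largo}.
∂π/∂x_{Largo} = 52 − 6x_{Largo} − 2x_{Pike} = 0 ⇒ x_{Largo} = 26/3 − (1/3)x_{Pike}.
The best-response slope dx_{Largo}/dx_{Pike} = −1/3 < 0: the reaction function is downward-sloping, so the choices are strategic substitutes.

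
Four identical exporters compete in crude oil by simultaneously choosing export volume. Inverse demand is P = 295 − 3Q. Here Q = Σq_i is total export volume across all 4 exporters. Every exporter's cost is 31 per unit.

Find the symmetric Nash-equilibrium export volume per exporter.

A representative exporter's profit is π_i = q_i(295 − 3Q) − 31q_i, with Q = q_i + Σ_{j≠i} q_j.
First-order condition: 264 − 6q_i − 3Σ_{j≠i} q_j = 0.
With identical exporters, set every q_j = q: then 264 − 6q − 9q = 0, i.e. q = 264/15 = 17.6.

17.6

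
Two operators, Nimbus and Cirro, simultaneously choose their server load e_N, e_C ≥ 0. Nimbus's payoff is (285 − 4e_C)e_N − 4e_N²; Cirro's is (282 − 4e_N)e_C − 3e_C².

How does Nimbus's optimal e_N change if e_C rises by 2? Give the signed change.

Expanding Nimbus's payoff: 285e_N − 4e_Ce_N − 4e_N².
∂π/∂e_N = 285 − 4e_C − 8e_N = 0, so e_N = 35.625 − 0.5e_C.
The reaction-function slope is −0.5, so a 2-unit rise in e_C moves e_N by −0.5 × 2 = −1. Nimbus's best response falls — the actions are strategic substitutes.

-1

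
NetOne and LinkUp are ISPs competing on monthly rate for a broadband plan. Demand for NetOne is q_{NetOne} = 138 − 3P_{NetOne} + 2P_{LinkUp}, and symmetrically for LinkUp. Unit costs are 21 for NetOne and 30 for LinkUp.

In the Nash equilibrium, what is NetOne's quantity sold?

NetOne's profit: π = (P_{NetOne} − 21)(138 − 3P_{NetOne} + 2P_{LinkUp}).
∂π/∂P_{NetOne} = 201 − 6P_{NetOne} + 2P_{LinkUp} = 0 ⇒ P_{NetOne} = 33.5 + (1/3)P_{LinkUp}.
Similarly P_{LinkUp} = 38 + (1/3)P_{NetOne}.
Substituting the second reaction function into the first: P_{NetOne} = 33.5 + (1/3)(38 + (1/3)P_{NetOne}), which gives (8/9)P_{NetOne} = 277/6 ⇒ P_{NetOne} = 51.9375.
Then P_{LinkUp} = 38 + (1/3)·51.9375 = 55.3125.
q_{NetOne} = 138 − 3·51.9375 + 2·55.3125 = 92.8125.

92.8125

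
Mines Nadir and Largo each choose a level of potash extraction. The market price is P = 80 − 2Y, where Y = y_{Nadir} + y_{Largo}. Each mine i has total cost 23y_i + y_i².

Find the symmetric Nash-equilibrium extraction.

Mine Nadir's profit: π = y_{Nadir}(80 − 2(y_{Nadir} + y_{Largo})) − 23y_{Nadir} − y_{Nadir}².
∂π/∂y_{Nadir} = 57 − 6y_{Nadir} − 2y_{Largo} = 0, so y_{Nadir} = 9.5 − (1/3)y_{Largo}.
Setting y_{Nadir} = y_{Largo} in the reaction function: y_{Nadir} = 9.5 − (1/3)y_{Nadir}, so y_{Nadir} = 9.5 / (4/3) = 7.125.

7.125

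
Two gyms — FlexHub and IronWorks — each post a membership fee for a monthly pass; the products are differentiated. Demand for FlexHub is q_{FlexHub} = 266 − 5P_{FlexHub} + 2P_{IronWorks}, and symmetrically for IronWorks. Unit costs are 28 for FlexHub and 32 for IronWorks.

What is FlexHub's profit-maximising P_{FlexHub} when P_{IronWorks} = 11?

42.8

FlexHub's profit: π = (P_{FlexHub} − 28)(266 − 5P_{FlexHub} + 2P_{IronWorks}).
∂π/∂P_{FlexHub} = 406 − 10P_{FlexHub} + 2P_{IronWorks} = 0 ⇒ P_{FlexHub} = 40.6 + 0.2P_{IronWorks}.
At P_{IronWorks} = 11: P_{FlexHub} = 40.6 + 0.2·11 = 42.8.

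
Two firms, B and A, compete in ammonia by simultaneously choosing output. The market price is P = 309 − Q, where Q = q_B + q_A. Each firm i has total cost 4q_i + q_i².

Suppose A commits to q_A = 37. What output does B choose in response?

67

Firm B's profit: π = q_B(309 − (q_B + q_A)) − 4q_B − q_B².
∂π/∂q_B = 305 − 4q_B − q_A = 0, so q_B = 76.25 − 0.25q_A.
At q_A = 37: q_B = 76.25 − 0.25·37 = 67.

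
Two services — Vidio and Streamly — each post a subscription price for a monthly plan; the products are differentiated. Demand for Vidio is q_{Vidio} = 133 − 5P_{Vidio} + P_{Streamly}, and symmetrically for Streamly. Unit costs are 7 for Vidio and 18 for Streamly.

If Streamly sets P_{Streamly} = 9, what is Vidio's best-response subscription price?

17.7

Vidio's profit: π = (P_{Vidio} − 7)(133 − 5P_{Vidio} + P_{Streamly}).
∂π/∂P_{Vidio} = 168 − 10P_{Vidio} + P_{Streamly} = 0 ⇒ P_{Vidio} = 16.8 + 0.1P_{Streamly}.
At P_{Streamly} = 9: P_{Vidio} = 16.8 + 0.1·9 = 17.7.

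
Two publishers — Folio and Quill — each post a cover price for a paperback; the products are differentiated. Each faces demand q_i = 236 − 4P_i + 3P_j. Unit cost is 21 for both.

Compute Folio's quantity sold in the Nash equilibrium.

172

Folio's profit: π = (P_{Folio} − 21)(236 − 4P_{Folio} + 3P_{Quill}).
∂π/∂P_{Folio} = 320 − 8P_{Folio} + 3P_{Quill} = 0 ⇒ P_{Folio} = 40 + 0.375P_{Quill}.
The game is symmetric, so in equilibrium P_{Quill} = P_{Folio}: the reaction function gives 0.625P_{Folio} = 40, hence P_{Folio} = 64.
q_{Folio} = 236 − 4·64 + 3·64 = 172.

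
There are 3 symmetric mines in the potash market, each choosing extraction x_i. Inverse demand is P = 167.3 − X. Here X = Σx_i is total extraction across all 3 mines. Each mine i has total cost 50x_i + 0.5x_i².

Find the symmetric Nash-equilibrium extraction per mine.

23.46

A representative mine's profit is π_i = x_i(167.3 − X) − 50x_i − 0.5x_i², with X = x_i + Σ_{j≠i} x_j.
First-order condition: 117.3 − 3x_i − Σ_{j≠i} x_j = 0.
Imposing symmetry (x_j = x for all j) turns Σ_{j≠i} x_j into 2x, so 117.3 = 5x and x = 23.46.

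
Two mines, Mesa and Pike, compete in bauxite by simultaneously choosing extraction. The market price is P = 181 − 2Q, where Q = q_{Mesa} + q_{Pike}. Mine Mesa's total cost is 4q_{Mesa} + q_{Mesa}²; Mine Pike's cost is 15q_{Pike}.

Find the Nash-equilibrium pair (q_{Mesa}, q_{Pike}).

Mine Mesa's profit: π = q_{Mesa}(181 − 2(q_{Mesa} + q_{Pike})) − 4q_{Mesa} − q_{Mesa}².
∂π/∂q_{Mesa} = 177 − 6q_{Mesa} − 2q_{Pike} = 0, so q_{Mesa} = 29.5 − (1/3)q_{Pike}.
For Pike: ∂π/∂q_{Pike} = 166 − 4q_{Pike} − 2q_{Mesa} = 0 ⇒ q_{Pike} = 41.5 − 0.5q_{Mesa}.
Solving the two reaction functions simultaneously: (1 − (−1/3)(−0.5))q_{Mesa} = 29.5 − (1/3)·41.5, so (5/6)q_{Mesa} = 47/3 and q_{Mesa} = 18.8.
Then q_{Pike} = 41.5 − 0.5·18.8 = 32.1.

18.8, 32.1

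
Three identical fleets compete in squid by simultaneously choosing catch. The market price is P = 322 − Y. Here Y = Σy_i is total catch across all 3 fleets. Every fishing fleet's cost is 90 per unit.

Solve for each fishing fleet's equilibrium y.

A representative fishing fleet's profit is π_i = y_i(322 − Y) − 90y_i, with Y = y_i + Σ_{j≠i} y_j.
First-order condition: 232 − 2y_i − Σ_{j≠i} y_j = 0.
Imposing symmetry (y_j = y for all j) turns Σ_{j≠i} y_j into 2y, so 232 = 4y and y = 58.

58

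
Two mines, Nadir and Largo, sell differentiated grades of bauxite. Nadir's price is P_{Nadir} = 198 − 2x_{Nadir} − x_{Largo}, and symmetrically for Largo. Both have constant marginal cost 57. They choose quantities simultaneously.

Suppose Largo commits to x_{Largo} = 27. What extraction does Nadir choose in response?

Mine Nadir's profit: π = x_{Nadir}(198 − 2x_{Nadir} − x_{Largo}) − 57x_{Nadir}.
∂π/∂x_{Nadir} = 141 − 4x_{Nadir} − x_{Largo} = 0 ⇒ x_{Nadir} = 35.25 − 0.25x_{Largo}.
At x_{Largo} = 27: x_{Nadir} = 35.25 − 0.25·27 = 28.5.

28.5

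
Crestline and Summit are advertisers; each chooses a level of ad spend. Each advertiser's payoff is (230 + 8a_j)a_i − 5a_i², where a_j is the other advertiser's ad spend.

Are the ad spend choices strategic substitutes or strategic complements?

Crestline's payoff is (230 + 8a_S)a_C − 5a_C².
∂π/∂a_C = 230 + 8a_S − 10a_C = 0, so a_C = 23 + 0.8a_S.
The best-response slope da_C/da_S = 0.8 > 0: the reaction function is upward-sloping, so the choices are strategic complements.

strategic complements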